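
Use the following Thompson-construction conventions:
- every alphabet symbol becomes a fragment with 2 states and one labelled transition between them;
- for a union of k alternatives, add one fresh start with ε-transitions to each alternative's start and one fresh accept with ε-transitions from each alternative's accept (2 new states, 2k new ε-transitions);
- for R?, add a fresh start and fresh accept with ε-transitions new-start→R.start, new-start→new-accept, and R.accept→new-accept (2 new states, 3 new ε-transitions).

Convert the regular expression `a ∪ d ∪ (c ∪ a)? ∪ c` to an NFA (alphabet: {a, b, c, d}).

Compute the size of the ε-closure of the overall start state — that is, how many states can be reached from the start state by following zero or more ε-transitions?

10

Work bottom-up. For each fragment F, track |ε-closure(F.start)| and whether F's accept lies in that closure (i.e. whether F accepts ε). A single-symbol fragment has closure size 1 and does not accept ε.
  c ∪ a : |closure| = 1 + 1 + 1 = 3 (the new accept is not ε-reachable since no branch accepts ε)
  (c ∪ a)? : new start has ε-edges to the inner start and to the new accept, so |closure| = 2 + 3 = 5
  a ∪ d ∪ (c ∪ a)? ∪ c : new start ε-reaches every alternative's start; at least one alternative accepts ε, so the union's new accept is reached too: |closure| = 1 + 1 + 1 + 5 + 1 + 1 = 10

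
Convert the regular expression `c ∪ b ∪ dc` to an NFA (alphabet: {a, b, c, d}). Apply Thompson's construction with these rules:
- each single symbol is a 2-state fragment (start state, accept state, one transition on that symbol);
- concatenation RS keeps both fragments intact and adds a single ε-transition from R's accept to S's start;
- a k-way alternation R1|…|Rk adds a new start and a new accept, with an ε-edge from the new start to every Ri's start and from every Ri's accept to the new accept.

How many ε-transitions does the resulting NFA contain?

Per subexpression:
Each of the 4 symbol leaves contributes 0 ε-transitions.
  dc = 1 ε-transition
  c ∪ b ∪ dc = 7 ε-transitions

7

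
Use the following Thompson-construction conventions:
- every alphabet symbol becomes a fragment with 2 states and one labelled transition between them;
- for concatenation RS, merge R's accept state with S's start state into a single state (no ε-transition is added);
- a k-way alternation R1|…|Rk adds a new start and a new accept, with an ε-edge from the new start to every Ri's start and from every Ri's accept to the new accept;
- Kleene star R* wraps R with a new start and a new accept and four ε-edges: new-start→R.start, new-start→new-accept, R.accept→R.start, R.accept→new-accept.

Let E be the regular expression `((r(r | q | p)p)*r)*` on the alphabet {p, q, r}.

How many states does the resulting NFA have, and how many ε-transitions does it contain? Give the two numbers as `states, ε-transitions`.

Recursing over subexpressions:
Each of the 6 symbol leaves contributes 2 states and 0 ε-transitions.
  r | q | p — 8 states, 6 ε-transitions
  r(r | q | p)p — 10 states, 6 ε-transitions
  (r(r | q | p)p)* — 12 states, 10 ε-transitions
  (r(r | q | p)p)*r — 13 states, 10 ε-transitions
  ((r(r | q | p)p)*r)* — 15 states, 14 ε-transitions

15, 14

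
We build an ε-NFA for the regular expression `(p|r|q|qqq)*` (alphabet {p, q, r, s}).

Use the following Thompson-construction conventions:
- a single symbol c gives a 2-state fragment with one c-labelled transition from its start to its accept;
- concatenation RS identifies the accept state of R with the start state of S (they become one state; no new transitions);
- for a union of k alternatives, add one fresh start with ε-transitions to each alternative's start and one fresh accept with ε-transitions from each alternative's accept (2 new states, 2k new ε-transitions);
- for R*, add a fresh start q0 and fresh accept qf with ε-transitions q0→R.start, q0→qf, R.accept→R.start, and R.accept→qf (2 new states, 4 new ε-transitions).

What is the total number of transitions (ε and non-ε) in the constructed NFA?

18

Per subexpression:
Each of the 6 symbol leaves contributes 1 transition (1 symbol, 0 ε).
  qqq : 3 transitions (3 symbol, 0 ε)
  p|r|q|qqq : 14 transitions (6 symbol, 8 ε)
  (p|r|q|qqq)* : 18 transitions (6 symbol, 12 ε)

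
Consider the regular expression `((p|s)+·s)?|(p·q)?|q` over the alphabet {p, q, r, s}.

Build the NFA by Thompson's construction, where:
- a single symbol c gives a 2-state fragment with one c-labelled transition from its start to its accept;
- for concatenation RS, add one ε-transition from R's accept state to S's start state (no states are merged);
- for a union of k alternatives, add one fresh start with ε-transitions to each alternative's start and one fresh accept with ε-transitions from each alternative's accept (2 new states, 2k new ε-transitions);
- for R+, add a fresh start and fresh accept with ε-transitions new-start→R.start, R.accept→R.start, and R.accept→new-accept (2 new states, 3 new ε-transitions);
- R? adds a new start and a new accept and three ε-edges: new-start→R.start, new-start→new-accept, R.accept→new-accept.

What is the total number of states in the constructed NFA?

22

Bottom-up over the parse tree:
Each of the 6 symbol leaves contributes a 2-state fragment.
  p|s = 6 states
  (p|s)+ = 8 states
  (p|s)+·s = 10 states
  ((p|s)+·s)? = 12 states
  p·q = 4 states
  (p·q)? = 6 states
  ((p|s)+·s)?|(p·q)?|q = 22 states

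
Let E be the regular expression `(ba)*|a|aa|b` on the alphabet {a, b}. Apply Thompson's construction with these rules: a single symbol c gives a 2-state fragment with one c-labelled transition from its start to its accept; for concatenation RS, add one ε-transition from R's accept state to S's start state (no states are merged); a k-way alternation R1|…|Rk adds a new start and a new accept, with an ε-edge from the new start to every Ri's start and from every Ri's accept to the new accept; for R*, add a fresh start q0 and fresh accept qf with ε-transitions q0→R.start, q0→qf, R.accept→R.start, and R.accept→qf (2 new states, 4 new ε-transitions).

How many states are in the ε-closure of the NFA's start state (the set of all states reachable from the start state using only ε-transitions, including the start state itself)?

8

Let C(F) = |ε-closure(F.start)| within fragment F, and note whether F accepts ε. Symbol fragments have C = 1 and do not accept ε. Then:
  ba : |closure| equals the left operand's closure size = 1 (its accept is not ε-reachable, so the closure stops there)
  (ba)* : |closure| = 1 (new start) + 1 (body) + 1 (new accept) = 3
  aa : same as the first factor's closure: |closure| = 1
  (ba)*|a|aa|b : new start ε-reaches every alternative's start; at least one alternative accepts ε, so the union's new accept is reached too: |closure| = 1 + 3 + 1 + 1 + 1 + 1 = 8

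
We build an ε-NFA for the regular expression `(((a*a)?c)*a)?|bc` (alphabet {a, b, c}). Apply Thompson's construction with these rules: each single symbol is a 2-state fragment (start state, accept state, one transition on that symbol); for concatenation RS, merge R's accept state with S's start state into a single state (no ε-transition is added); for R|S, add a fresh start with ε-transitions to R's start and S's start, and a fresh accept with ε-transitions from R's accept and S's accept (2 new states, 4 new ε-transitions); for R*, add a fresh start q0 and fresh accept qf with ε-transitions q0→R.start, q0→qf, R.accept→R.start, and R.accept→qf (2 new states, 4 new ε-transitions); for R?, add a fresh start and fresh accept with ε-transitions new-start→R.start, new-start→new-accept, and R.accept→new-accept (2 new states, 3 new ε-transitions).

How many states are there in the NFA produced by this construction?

By structural recursion:
Each of the 6 symbol leaves contributes a 2-state fragment.
  a* → 4 states
  a*a → 5 states
  (a*a)? → 7 states
  (a*a)?c → 8 states
  ((a*a)?c)* → 10 states
  ((a*a)?c)*a → 11 states
  (((a*a)?c)*a)? → 13 states
  bc → 3 states
  (((a*a)?c)*a)?|bc → 18 states

18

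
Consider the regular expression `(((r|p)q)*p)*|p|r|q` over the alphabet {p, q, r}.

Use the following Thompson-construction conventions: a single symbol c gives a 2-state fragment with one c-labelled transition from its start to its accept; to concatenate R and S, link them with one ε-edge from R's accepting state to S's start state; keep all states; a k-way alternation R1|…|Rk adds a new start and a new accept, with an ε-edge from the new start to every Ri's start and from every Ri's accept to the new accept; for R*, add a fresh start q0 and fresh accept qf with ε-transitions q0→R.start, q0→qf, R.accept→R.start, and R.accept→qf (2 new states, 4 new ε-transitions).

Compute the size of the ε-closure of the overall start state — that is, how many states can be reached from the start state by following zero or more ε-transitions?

13

Compute the ε-closure size of each fragment's start state recursively; a symbol fragment's start has no outgoing ε-edge, so its closure is just itself (size 1).
  r|p : new start ε-reaches every alternative's start; none of them accept ε, so the new accept is not reached: C = 1 + 1 + 1 = 3
  (r|p)q : same as the first factor's closure: C = 3
  ((r|p)q)* : the star's fresh start ε-reaches both the body's start and the fresh accept: C = 2 + 3 = 5
  ((r|p)q)*p : the left operand accepts ε, so the closure extends into the next operand (via the concat ε-link); C = 5 + 1 = 6
  (((r|p)q)*p)* : C = 1 (new start) + 6 (body) + 1 (new accept) = 8
  (((r|p)q)*p)*|p|r|q : C = 1 (new start) + (8 + 1 + 1 + 1) + 1 (new accept, since some branch ε-reaches its own accept) = 13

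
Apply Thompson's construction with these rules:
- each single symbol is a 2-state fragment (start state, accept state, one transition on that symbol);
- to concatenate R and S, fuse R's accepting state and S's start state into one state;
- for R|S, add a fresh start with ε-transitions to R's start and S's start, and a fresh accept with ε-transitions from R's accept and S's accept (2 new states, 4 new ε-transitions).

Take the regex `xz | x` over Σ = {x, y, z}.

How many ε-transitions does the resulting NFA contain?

4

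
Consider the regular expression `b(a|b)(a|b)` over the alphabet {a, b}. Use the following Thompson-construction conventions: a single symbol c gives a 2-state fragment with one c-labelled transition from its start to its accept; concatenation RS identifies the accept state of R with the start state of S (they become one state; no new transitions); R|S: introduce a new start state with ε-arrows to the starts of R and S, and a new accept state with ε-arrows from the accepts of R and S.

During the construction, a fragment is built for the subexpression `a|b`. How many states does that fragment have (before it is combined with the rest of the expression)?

6

Fragment for `a|b`:
Each of the 2 symbol leaves contributes a 2-state fragment.
  a|b : 6 states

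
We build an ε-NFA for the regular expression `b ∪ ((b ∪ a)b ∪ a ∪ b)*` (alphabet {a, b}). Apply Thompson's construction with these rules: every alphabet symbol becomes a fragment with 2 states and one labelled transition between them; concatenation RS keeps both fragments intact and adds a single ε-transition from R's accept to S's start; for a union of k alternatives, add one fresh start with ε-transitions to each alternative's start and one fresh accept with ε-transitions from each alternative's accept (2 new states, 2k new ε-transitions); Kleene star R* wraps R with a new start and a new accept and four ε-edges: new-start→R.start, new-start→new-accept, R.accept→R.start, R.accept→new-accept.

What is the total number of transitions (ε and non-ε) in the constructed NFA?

25

Building bottom-up:
Each of the 6 symbol leaves contributes 1 transition (1 symbol, 0 ε).
  b ∪ a → 6 transitions (2 symbol, 4 ε)
  (b ∪ a)b → 8 transitions (3 symbol, 5 ε)
  (b ∪ a)b ∪ a ∪ b → 16 transitions (5 symbol, 11 ε)
  ((b ∪ a)b ∪ a ∪ b)* → 20 transitions (5 symbol, 15 ε)
  b ∪ ((b ∪ a)b ∪ a ∪ b)* → 25 transitions (6 symbol, 19 ε)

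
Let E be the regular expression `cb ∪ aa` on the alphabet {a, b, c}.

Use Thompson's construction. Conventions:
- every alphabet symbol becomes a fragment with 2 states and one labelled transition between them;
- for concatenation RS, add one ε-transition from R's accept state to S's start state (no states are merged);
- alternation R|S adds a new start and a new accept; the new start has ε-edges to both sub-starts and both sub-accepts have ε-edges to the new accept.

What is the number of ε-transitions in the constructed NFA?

Building bottom-up:
Each of the 4 symbol leaves contributes 0 ε-transitions.
  cb : 1 ε-transition
  aa : 1 ε-transition
  cb ∪ aa : 6 ε-transitions

6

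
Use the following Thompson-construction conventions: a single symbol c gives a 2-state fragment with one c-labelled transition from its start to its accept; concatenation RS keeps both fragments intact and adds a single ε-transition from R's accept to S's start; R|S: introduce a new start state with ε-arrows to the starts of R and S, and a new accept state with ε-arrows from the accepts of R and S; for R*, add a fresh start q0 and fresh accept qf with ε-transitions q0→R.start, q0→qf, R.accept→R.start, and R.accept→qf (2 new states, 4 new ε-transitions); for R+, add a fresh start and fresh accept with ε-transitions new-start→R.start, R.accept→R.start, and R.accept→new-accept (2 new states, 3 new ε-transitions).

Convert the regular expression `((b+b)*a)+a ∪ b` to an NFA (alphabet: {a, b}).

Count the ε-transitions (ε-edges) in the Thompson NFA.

Per subexpression:
Each of the 5 symbol leaves contributes 0 ε-transitions.
  b+ → 3 ε-transitions
  b+b → 4 ε-transitions
  (b+b)* → 8 ε-transitions
  (b+b)*a → 9 ε-transitions
  ((b+b)*a)+ → 12 ε-transitions
  ((b+b)*a)+a → 13 ε-transitions
  ((b+b)*a)+a ∪ b → 17 ε-transitions

17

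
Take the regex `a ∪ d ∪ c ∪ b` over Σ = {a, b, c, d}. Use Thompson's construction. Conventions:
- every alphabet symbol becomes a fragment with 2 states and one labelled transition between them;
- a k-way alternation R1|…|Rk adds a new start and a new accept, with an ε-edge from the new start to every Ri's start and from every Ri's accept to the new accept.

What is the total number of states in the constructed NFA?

10

Per subexpression:
Each of the 4 symbol leaves contributes a 2-state fragment.
  a ∪ d ∪ c ∪ b — 10 states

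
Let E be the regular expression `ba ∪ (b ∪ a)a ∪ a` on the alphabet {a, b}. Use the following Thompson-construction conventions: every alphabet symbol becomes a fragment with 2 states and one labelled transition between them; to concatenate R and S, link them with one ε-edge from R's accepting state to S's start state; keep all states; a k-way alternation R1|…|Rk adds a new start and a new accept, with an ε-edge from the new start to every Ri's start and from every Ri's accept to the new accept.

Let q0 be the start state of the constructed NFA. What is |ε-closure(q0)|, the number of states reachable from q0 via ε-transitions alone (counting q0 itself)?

Work bottom-up. For each fragment F, track |ε-closure(F.start)| and whether F's accept lies in that closure (i.e. whether F accepts ε). A single-symbol fragment has closure size 1 and does not accept ε.
  ba — same as the first factor's closure: C = 1
  b ∪ a — new start ε-reaches every alternative's start; none of them accept ε, so the new accept is not reached: C = 1 + 1 + 1 = 3
  (b ∪ a)a — C equals the left operand's closure size = 3 (its accept is not ε-reachable, so the closure stops there)
  ba ∪ (b ∪ a)a ∪ a — C = 1 + 1 + 3 + 1 = 6 (the new accept is not ε-reachable since no branch accepts ε)

6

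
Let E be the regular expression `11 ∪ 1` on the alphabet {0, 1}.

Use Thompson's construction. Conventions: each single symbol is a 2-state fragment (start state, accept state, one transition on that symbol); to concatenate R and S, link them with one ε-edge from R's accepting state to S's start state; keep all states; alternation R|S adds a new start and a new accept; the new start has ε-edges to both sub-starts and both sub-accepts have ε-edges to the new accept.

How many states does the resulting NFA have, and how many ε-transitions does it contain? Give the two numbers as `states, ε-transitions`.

8, 5

Recursing over subexpressions:
Each of the 3 symbol leaves contributes 2 states and 0 ε-transitions.
  11 : 4 states, 1 ε-transition
  11 ∪ 1 : 8 states, 5 ε-transitions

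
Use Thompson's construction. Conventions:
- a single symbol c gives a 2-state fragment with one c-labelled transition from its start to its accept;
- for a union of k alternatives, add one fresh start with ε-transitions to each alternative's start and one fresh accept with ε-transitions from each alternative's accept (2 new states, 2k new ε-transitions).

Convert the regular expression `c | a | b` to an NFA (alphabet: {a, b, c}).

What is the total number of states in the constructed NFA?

8

Bottom-up over the parse tree:
Each of the 3 symbol leaves contributes a 2-state fragment.
  c | a | b = 8 states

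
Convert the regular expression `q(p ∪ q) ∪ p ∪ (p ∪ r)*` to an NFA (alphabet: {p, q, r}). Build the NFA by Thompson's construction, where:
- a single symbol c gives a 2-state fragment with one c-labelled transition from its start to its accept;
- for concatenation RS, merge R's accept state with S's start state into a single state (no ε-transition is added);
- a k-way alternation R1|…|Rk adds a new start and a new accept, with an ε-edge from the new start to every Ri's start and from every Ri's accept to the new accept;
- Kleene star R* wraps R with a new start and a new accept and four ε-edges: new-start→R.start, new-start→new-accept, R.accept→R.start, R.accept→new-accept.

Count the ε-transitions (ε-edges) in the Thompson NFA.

By structural recursion:
Each of the 6 symbol leaves contributes 0 ε-transitions.
  p ∪ q : 4 ε-transitions
  q(p ∪ q) : 4 ε-transitions
  p ∪ r : 4 ε-transitions
  (p ∪ r)* : 8 ε-transitions
  q(p ∪ q) ∪ p ∪ (p ∪ r)* : 18 ε-transitions

18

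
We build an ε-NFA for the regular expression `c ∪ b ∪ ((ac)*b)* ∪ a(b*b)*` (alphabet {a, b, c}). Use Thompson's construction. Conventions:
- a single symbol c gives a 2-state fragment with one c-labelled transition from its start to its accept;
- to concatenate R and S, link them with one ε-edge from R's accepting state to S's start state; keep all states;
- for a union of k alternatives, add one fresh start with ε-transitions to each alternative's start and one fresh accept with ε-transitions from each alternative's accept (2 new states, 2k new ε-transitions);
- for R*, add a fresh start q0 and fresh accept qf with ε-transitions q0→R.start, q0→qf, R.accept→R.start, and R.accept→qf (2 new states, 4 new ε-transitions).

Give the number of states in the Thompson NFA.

Per subexpression:
Each of the 8 symbol leaves contributes a 2-state fragment.
  ac — 4 states
  (ac)* — 6 states
  (ac)*b — 8 states
  ((ac)*b)* — 10 states
  b* — 4 states
  b*b — 6 states
  (b*b)* — 8 states
  a(b*b)* — 10 states
  c ∪ b ∪ ((ac)*b)* ∪ a(b*b)* — 26 states

26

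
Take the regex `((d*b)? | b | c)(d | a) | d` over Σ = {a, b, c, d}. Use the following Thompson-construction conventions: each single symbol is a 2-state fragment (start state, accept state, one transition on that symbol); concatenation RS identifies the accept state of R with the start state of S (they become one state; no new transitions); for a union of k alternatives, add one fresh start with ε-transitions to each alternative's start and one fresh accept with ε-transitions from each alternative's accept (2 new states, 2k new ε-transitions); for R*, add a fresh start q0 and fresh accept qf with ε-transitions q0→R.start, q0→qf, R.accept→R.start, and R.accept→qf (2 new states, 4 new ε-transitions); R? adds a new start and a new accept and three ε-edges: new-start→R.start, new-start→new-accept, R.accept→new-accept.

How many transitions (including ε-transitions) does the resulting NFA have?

28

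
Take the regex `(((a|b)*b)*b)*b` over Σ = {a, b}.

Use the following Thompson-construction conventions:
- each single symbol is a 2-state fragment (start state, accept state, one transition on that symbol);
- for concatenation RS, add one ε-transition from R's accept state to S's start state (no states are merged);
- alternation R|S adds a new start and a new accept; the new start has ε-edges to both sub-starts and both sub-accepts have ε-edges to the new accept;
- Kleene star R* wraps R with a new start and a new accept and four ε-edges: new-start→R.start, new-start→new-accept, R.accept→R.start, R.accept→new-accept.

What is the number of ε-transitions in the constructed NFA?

Bottom-up over the parse tree:
Each of the 5 symbol leaves contributes 0 ε-transitions.
  a|b — 4 ε-transitions
  (a|b)* — 8 ε-transitions
  (a|b)*b — 9 ε-transitions
  ((a|b)*b)* — 13 ε-transitions
  ((a|b)*b)*b — 14 ε-transitions
  (((a|b)*b)*b)* — 18 ε-transitions
  (((a|b)*b)*b)*b — 19 ε-transitions

19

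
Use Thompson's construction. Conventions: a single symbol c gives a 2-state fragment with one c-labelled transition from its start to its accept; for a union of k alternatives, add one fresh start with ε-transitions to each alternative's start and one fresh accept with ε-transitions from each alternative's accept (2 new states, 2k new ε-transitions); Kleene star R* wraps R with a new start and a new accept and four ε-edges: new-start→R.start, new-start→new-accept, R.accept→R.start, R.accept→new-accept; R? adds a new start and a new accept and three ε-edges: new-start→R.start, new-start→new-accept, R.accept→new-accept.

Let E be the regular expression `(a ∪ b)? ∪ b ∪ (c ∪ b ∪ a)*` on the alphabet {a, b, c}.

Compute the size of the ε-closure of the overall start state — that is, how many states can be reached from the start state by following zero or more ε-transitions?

Work bottom-up. For each fragment F, track |ε-closure(F.start)| and whether F's accept lies in that closure (i.e. whether F accepts ε). A single-symbol fragment has closure size 1 and does not accept ε.
  a ∪ b → C = 1 + 1 + 1 = 3 (the new accept is not ε-reachable since no branch accepts ε)
  (a ∪ b)? → C = 1 (new start) + 3 (body) + 1 (new accept, via ε) = 5
  c ∪ b ∪ a → C = 1 + 1 + 1 + 1 = 4 (the new accept is not ε-reachable since no branch accepts ε)
  (c ∪ b ∪ a)* → the star's fresh start ε-reaches both the body's start and the fresh accept: C = 2 + 4 = 6
  (a ∪ b)? ∪ b ∪ (c ∪ b ∪ a)* → new start ε-reaches every alternative's start; at least one alternative accepts ε, so the union's new accept is reached too: C = 1 + 5 + 1 + 6 + 1 = 14

14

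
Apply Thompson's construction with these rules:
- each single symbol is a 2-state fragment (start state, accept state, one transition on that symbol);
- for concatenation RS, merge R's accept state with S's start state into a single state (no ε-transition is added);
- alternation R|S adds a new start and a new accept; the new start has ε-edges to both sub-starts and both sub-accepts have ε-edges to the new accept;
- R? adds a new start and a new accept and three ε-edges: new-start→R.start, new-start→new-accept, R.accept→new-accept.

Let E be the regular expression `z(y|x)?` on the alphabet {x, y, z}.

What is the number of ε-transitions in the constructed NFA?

7

Recursing over subexpressions:
Each of the 3 symbol leaves contributes 0 ε-transitions.
  y|x = 4 ε-transitions
  (y|x)? = 7 ε-transitions
  z(y|x)? = 7 ε-transitions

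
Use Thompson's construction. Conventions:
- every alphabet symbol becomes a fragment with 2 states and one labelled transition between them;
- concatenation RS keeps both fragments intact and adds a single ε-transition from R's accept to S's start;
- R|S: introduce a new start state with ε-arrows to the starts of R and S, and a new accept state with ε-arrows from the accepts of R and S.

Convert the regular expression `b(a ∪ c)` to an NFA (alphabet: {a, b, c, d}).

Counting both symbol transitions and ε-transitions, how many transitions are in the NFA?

8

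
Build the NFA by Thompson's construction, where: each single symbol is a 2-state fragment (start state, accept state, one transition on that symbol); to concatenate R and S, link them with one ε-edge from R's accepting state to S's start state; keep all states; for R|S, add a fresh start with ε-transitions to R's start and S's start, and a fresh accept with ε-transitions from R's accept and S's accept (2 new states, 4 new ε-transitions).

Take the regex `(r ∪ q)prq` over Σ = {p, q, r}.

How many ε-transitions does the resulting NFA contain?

Per subexpression:
Each of the 5 symbol leaves contributes 0 ε-transitions.
  r ∪ q : 4 ε-transitions
  (r ∪ q)prq : 7 ε-transitions

7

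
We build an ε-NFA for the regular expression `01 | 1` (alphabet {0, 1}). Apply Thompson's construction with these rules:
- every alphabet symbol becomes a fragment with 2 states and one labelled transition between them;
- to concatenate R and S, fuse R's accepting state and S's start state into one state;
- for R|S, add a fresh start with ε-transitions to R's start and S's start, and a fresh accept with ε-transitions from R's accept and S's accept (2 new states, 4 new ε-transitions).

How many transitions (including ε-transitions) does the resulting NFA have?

Bottom-up over the parse tree:
Each of the 3 symbol leaves contributes 1 transition (1 symbol, 0 ε).
  01 → 2 transitions (2 symbol, 0 ε)
  01 | 1 → 7 transitions (3 symbol, 4 ε)

7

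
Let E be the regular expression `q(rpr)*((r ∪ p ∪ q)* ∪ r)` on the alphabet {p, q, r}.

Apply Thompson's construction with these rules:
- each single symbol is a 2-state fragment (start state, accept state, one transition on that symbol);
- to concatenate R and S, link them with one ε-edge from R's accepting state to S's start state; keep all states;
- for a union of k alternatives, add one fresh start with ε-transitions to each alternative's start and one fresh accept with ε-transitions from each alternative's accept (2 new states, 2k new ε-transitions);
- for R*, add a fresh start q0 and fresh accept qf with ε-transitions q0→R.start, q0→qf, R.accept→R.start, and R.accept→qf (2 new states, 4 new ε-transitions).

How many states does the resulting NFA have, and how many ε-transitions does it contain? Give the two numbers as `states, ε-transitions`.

24, 22

Per subexpression:
Each of the 8 symbol leaves contributes 2 states and 0 ε-transitions.
  rpr — 6 states, 2 ε-transitions
  (rpr)* — 8 states, 6 ε-transitions
  r ∪ p ∪ q — 8 states, 6 ε-transitions
  (r ∪ p ∪ q)* — 10 states, 10 ε-transitions
  (r ∪ p ∪ q)* ∪ r — 14 states, 14 ε-transitions
  q(rpr)*((r ∪ p ∪ q)* ∪ r) — 24 states, 22 ε-transitions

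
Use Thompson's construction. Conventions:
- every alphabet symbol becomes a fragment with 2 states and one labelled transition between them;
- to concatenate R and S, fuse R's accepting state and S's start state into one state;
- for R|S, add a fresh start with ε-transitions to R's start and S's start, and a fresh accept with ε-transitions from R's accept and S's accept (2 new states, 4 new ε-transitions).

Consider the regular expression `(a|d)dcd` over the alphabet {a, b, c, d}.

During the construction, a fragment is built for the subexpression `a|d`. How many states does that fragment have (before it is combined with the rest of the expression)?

6

Fragment for `a|d`:
Each of the 2 symbol leaves contributes a 2-state fragment.
  a|d → 6 states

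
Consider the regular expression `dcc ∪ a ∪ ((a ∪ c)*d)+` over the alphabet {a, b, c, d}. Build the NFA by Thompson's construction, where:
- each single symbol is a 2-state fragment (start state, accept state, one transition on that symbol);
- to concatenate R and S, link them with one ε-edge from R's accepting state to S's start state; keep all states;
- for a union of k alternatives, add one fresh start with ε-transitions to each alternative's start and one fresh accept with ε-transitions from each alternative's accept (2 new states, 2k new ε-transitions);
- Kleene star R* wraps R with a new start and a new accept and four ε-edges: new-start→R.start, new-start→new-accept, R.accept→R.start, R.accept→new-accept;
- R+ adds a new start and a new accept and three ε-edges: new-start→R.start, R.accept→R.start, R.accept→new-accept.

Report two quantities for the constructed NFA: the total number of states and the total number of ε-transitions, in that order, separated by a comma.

22, 20

Bottom-up over the parse tree:
Each of the 7 symbol leaves contributes 2 states and 0 ε-transitions.
  dcc — 6 states, 2 ε-transitions
  a ∪ c — 6 states, 4 ε-transitions
  (a ∪ c)* — 8 states, 8 ε-transitions
  (a ∪ c)*d — 10 states, 9 ε-transitions
  ((a ∪ c)*d)+ — 12 states, 12 ε-transitions
  dcc ∪ a ∪ ((a ∪ c)*d)+ — 22 states, 20 ε-transitions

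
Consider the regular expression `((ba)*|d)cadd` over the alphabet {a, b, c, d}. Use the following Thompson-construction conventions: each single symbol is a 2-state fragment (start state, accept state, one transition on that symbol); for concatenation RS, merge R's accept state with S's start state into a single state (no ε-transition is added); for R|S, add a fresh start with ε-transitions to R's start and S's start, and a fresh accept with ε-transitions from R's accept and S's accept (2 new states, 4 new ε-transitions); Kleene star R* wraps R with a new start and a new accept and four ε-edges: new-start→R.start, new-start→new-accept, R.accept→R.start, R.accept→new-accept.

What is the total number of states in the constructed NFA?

Building bottom-up:
Each of the 7 symbol leaves contributes a 2-state fragment.
  ba — 3 states
  (ba)* — 5 states
  (ba)*|d — 9 states
  ((ba)*|d)cadd — 13 states

13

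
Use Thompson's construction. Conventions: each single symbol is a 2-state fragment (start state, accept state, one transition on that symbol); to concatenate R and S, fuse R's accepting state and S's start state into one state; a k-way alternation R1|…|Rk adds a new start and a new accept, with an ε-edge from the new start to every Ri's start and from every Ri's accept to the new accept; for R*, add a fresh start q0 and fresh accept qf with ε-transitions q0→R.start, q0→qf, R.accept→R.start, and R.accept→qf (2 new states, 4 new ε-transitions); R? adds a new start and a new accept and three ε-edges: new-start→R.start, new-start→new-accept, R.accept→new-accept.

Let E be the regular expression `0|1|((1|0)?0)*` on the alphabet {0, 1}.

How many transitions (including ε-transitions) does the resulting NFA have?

22

Per subexpression:
Each of the 5 symbol leaves contributes 1 transition (1 symbol, 0 ε).
  1|0 : 6 transitions (2 symbol, 4 ε)
  (1|0)? : 9 transitions (2 symbol, 7 ε)
  (1|0)?0 : 10 transitions (3 symbol, 7 ε)
  ((1|0)?0)* : 14 transitions (3 symbol, 11 ε)
  0|1|((1|0)?0)* : 22 transitions (5 symbol, 17 ε)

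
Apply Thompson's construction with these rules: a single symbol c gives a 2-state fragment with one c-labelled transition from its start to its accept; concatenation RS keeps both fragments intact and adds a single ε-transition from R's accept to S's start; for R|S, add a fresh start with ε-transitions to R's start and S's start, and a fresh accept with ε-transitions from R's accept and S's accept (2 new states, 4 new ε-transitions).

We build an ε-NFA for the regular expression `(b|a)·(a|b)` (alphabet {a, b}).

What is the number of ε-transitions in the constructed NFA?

Bottom-up over the parse tree:
Each of the 4 symbol leaves contributes 0 ε-transitions.
  b|a — 4 ε-transitions
  a|b — 4 ε-transitions
  (b|a)·(a|b) — 9 ε-transitions

9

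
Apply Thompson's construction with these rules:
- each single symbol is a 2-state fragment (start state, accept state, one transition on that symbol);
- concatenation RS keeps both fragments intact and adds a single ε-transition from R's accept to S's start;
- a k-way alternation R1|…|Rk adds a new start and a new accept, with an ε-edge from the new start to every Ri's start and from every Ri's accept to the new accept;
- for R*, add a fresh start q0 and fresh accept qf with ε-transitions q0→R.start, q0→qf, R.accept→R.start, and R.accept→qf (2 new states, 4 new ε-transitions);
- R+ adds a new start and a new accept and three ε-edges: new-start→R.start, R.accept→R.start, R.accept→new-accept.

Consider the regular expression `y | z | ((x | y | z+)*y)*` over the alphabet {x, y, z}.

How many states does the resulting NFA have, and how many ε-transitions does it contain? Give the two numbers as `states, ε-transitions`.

22, 24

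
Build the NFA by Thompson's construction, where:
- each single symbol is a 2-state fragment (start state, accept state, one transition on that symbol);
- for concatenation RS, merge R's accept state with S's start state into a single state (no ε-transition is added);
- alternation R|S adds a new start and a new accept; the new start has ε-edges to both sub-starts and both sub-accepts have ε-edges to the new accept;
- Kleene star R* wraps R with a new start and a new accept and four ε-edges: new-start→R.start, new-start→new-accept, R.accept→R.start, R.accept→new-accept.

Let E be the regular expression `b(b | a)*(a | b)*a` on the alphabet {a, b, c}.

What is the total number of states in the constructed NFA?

17

Building bottom-up:
Each of the 6 symbol leaves contributes a 2-state fragment.
  b | a → 6 states
  (b | a)* → 8 states
  a | b → 6 states
  (a | b)* → 8 states
  b(b | a)*(a | b)*a → 17 states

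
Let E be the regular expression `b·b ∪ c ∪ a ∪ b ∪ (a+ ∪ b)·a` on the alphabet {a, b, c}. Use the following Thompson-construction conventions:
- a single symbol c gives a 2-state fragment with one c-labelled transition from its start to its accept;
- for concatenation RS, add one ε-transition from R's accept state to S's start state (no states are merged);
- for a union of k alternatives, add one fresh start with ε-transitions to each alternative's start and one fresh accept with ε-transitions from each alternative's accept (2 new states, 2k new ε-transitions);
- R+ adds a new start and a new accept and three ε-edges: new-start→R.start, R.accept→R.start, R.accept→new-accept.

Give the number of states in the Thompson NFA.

22

Building bottom-up:
Each of the 8 symbol leaves contributes a 2-state fragment.
  b·b = 4 states
  a+ = 4 states
  a+ ∪ b = 8 states
  (a+ ∪ b)·a = 10 states
  b·b ∪ c ∪ a ∪ b ∪ (a+ ∪ b)·a = 22 states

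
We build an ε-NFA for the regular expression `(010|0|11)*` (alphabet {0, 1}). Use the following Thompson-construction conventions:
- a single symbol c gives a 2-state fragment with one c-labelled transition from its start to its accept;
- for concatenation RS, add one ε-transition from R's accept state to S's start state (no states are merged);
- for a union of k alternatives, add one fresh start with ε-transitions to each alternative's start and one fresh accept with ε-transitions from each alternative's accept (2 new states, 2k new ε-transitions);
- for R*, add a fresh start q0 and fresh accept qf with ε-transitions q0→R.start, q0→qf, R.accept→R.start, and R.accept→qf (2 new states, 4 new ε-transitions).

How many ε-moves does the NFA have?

13

Building bottom-up:
Each of the 6 symbol leaves contributes 0 ε-transitions.
  010 — 2 ε-transitions
  11 — 1 ε-transition
  010|0|11 — 9 ε-transitions
  (010|0|11)* — 13 ε-transitions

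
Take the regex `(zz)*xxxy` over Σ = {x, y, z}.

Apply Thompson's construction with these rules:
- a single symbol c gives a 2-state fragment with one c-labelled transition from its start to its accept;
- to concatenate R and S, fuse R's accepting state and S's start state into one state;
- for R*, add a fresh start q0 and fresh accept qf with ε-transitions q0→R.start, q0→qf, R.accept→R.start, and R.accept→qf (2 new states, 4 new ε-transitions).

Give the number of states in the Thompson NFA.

9

Bottom-up over the parse tree:
Each of the 6 symbol leaves contributes a 2-state fragment.
  zz → 3 states
  (zz)* → 5 states
  (zz)*xxxy → 9 states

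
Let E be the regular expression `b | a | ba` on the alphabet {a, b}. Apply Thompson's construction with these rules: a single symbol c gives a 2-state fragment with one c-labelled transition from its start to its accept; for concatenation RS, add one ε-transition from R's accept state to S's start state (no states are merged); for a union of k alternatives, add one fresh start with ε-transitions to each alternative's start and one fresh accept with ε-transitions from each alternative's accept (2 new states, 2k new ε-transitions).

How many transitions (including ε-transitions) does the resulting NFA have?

11

Building bottom-up:
Each of the 4 symbol leaves contributes 1 transition (1 symbol, 0 ε).
  ba — 3 transitions (2 symbol, 1 ε)
  b | a | ba — 11 transitions (4 symbol, 7 ε)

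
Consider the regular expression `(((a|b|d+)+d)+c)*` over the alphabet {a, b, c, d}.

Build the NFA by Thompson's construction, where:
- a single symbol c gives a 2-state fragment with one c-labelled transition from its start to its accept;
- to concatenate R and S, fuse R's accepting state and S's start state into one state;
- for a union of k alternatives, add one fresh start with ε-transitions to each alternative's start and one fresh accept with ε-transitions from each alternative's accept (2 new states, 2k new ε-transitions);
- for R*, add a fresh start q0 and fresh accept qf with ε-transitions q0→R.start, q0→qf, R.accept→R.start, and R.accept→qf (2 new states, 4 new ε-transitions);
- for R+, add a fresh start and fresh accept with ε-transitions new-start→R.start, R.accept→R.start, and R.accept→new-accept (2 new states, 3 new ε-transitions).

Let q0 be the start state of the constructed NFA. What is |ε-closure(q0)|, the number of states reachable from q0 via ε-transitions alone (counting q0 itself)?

Work bottom-up. For each fragment F, track |ε-closure(F.start)| and whether F's accept lies in that closure (i.e. whether F accepts ε). A single-symbol fragment has closure size 1 and does not accept ε.
  d+ : |ε-closure| = 1 + 1 = 2 (the body doesn't accept ε, so the new accept is not reached)
  a|b|d+ : |ε-closure| = 1 + 1 + 1 + 2 = 5 (the new accept is not ε-reachable since no branch accepts ε)
  (a|b|d+)+ : |ε-closure| = 1 + 5 = 6 (the body doesn't accept ε, so the new accept is not reached)
  (a|b|d+)+d : same as the first factor's closure: |ε-closure| = 6
  ((a|b|d+)+d)+ : new start ε-reaches only the body's start; the new accept needs a symbol first: |ε-closure| = 1 + 6 = 7
  ((a|b|d+)+d)+c : |ε-closure| equals the left operand's closure size = 7 (its accept is not ε-reachable, so the closure stops there)
  (((a|b|d+)+d)+c)* : |ε-closure| = 1 (new start) + 7 (body) + 1 (new accept) = 9

9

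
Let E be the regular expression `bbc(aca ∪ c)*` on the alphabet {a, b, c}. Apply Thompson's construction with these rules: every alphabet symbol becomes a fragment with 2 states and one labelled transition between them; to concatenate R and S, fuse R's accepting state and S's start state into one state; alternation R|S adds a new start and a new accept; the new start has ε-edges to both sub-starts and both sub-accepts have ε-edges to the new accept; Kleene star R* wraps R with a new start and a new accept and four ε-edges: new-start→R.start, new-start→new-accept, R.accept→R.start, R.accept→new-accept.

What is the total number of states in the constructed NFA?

Bottom-up over the parse tree:
Each of the 7 symbol leaves contributes a 2-state fragment.
  aca = 4 states
  aca ∪ c = 8 states
  (aca ∪ c)* = 10 states
  bbc(aca ∪ c)* = 13 states

13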